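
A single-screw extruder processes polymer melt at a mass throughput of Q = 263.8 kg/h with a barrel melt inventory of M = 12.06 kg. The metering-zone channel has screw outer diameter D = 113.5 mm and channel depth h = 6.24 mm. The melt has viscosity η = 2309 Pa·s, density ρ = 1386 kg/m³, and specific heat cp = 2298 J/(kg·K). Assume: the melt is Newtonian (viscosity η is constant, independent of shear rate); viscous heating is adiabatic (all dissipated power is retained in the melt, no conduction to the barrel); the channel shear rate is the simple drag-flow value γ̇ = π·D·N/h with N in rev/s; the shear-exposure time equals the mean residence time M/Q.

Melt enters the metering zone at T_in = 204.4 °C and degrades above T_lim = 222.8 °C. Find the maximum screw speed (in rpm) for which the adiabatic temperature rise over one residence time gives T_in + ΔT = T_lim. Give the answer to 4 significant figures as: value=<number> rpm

value=13.04 rpm

Q_s = Q / 3600 = 263.8 / 3600 = 0.0732778 kg/s
t_res = M / Q_s = 12.06 ÷ 0.0732778 = 164.579 s
D = 113.5 mm = 0.1135 m;  h = 6.24 mm = 0.00624 m
ΔT_a = T_lim − T_in = 222.8 − 204.4 = 18.4 K
γ̇_max² = ΔT_a·ρ·cp / (η·t_res) = [18.4 × 1386 × 2298] / [2309 × 164.579] = 154.217 s⁻²
γ̇_max = sqrt(154.217) = 12.4184 s⁻¹
Solve γ̇ = πDN/h for N: N_max = γ̇_max·h/(π·D) = 12.4184 × 0.00624 / (π × 0.1135) = 0.217323 rev/s = 13.0394 rpm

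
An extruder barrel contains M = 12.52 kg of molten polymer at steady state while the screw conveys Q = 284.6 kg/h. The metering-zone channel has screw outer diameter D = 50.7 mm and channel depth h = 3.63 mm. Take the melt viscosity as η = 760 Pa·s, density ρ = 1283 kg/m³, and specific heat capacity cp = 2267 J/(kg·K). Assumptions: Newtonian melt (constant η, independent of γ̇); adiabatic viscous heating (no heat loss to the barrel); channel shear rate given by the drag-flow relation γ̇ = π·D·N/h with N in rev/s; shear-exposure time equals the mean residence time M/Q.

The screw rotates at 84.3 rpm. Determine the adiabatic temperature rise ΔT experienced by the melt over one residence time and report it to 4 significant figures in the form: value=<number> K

value=157.3 K

Throughput in SI: Q_s = 284.6 kg/h ÷ 3600 s/h = 0.0790556 kg/s
t_res = M / Q_s = 12.52 ÷ 0.0790556 = 158.37 s
Convert to SI: D = 0.0507 m, h = 0.00363 m, N = 84.3/60 = 1.405 rev/s
γ̇ = π D N / h = (π)(0.0507)(1.405) / 0.00363 = 61.6492 s⁻¹
ΔT = η·γ̇²·t_res/(ρ·cp) = [760 × 61.6492² × 158.37] / [1283 × 2267] = 157.276 K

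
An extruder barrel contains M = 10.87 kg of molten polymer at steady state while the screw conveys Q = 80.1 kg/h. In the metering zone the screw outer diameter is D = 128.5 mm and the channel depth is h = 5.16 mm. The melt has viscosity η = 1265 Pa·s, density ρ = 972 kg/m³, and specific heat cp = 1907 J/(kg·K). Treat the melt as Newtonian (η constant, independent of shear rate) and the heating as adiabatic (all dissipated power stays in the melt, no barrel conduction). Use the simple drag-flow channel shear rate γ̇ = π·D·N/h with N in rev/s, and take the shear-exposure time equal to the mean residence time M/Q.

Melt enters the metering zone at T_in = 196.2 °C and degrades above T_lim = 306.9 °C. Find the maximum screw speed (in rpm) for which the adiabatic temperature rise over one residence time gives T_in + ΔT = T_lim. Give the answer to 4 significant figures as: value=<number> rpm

value=13.97 rpm

Q_s = Q / 3600 = 80.1 / 3600 = 0.02225 kg/s
Mean residence time: t_res = M/Q_s = 10.87 kg / 0.02225 kg/s = 488.539 s
Geometry in SI: D = 128.5 mm → 0.1285 m, h = 5.16 mm → 0.00516 m
Allowable rise: ΔT_a = T_lim − T_in = 306.9 − 196.2 = 110.7 K
γ̇_max² = ΔT_a·ρ·cp/(η·t_res) = 110.7·972·1907/(1265·488.539) = 332.028 s⁻²
γ̇_max = sqrt(332.028) = 18.2216 s⁻¹
N_max = γ̇_max h / (πD) = 18.2216·0.00516/(π·0.1285) = 0.232908 rev/s → ×60 = 13.9745 rpm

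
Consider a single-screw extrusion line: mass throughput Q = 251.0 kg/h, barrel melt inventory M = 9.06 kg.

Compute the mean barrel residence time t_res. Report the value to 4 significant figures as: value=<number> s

value=129.9 s

Q_s = Q / 3600 = 251.0 / 3600 = 0.0697222 kg/s
t_res = M / Q_s = 9.06 / 0.0697222 = 129.944 s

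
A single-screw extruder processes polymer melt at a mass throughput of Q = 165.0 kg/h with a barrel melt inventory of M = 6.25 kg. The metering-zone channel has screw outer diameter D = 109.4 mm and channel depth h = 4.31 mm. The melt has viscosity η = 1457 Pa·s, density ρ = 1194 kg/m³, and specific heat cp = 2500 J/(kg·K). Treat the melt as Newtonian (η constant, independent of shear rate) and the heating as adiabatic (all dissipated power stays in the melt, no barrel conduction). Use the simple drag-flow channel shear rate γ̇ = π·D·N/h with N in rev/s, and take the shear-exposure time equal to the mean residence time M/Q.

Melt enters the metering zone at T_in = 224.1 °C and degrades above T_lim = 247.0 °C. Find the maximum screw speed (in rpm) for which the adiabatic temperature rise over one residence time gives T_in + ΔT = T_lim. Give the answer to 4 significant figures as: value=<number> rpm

Q_s = Q / 3600 = 165.0 / 3600 = 0.0458333 kg/s
t_res = M / Q_s = 6.25 ÷ 0.0458333 = 136.364 s
Convert to metres: D = 0.1094 m, h = 0.00431 m
ΔT_a = T_lim − T_in = 247.0 °C − 224.1 °C = 22.9 K
γ̇_max² = ΔT_a·ρ·cp / (η·t_res) = [22.9 × 1194 × 2500] / [1457 × 136.364] = 344.05 s⁻²
Take the square root: γ̇_max = √(344.05) = 18.5486 s⁻¹
Solve γ̇ = πDN/h for N: N_max = γ̇_max·h/(π·D) = 18.5486 × 0.00431 / (π × 0.1094) = 0.232606 rev/s = 13.9564 rpm

value=13.96 rpm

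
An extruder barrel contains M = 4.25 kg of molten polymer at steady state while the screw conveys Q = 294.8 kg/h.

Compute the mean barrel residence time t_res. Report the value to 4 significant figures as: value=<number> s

value=51.90 s

Throughput in SI: Q_s = 294.8 kg/h ÷ 3600 s/h = 0.0818889 kg/s
t_res = M / Q_s = 4.25 / 0.0818889 = 51.8996 s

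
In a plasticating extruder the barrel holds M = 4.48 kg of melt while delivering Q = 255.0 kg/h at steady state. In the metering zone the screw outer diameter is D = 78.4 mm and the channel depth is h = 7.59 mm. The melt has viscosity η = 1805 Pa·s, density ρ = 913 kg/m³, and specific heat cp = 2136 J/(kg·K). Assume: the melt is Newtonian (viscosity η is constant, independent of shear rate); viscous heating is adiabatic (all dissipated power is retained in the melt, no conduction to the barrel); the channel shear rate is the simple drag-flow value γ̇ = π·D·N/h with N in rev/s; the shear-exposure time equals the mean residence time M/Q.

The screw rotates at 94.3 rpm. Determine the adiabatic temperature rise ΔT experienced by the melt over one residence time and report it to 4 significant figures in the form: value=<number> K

Q_s = Q / 3600 = 255.0 / 3600 = 0.0708333 kg/s
t_res = M / Q_s = 4.48 / 0.0708333 = 63.2471 s
D = 78.4 mm = 0.0784 m;  h = 7.59 mm = 0.00759 m;  N = 94.3 rpm / 60 = 1.57167 rev/s
γ̇ = π·D·N / h = π · 0.0784 · 1.57167 / 0.00759 = 51.0017 s⁻¹
ΔT = η·γ̇²·t_res/(ρ·cp) = [1805 × 51.0017² × 63.2471] / [913 × 2136] = 152.27 K

value=152.3 K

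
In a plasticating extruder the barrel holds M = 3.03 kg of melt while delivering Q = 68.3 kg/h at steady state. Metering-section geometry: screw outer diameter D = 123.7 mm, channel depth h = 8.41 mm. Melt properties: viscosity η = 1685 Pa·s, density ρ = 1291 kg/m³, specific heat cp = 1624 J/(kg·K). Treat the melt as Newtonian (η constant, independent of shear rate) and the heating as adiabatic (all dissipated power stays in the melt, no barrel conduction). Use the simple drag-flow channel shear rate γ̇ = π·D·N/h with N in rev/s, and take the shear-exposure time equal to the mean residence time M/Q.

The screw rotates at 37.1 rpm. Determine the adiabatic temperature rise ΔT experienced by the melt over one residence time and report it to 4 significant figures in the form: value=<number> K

value=104.8 K

Convert throughput: Q = 68.3 kg/h = 68.3/3600 = 0.0189722 kg/s
t_res = M / Q_s = 3.03 ÷ 0.0189722 = 159.707 s
D = 123.7 mm = 0.1237 m;  h = 8.41 mm = 0.00841 m;  N = 37.1 rpm / 60 = 0.618333 rev/s
γ̇ = π·D·N / h = π · 0.1237 · 0.618333 / 0.00841 = 28.5724 s⁻¹
ΔT = η·γ̇²·t_res / (ρ·cp) = 1685 · (28.5724)² · 159.707 / (1291 · 1624) = 104.786 K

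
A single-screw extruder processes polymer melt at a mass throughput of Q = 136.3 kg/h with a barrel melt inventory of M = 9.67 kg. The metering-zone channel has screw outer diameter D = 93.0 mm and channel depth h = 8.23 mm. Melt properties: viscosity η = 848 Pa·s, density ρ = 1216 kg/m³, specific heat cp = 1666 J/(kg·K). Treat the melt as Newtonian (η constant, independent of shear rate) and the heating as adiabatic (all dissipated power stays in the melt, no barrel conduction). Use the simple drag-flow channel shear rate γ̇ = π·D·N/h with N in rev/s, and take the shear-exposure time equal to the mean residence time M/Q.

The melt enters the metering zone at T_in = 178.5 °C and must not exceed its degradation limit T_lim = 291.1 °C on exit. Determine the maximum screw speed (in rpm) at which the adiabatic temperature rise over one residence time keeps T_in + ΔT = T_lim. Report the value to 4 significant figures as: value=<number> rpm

Convert throughput: Q = 136.3 kg/h = 136.3/3600 = 0.0378611 kg/s
Mean residence time: t_res = M/Q_s = 9.67 kg / 0.0378611 kg/s = 255.407 s
Geometry in SI: D = 93.0 mm → 0.093 m, h = 8.23 mm → 0.00823 m
ΔT_a = T_lim − T_in = 291.1 − 178.5 = 112.6 K
γ̇_max² = ΔT_a·ρ·cp / (η·t_res) = [112.6 × 1216 × 1666] / [848 × 255.407] = 1053.22 s⁻²
γ̇_max = √1053.22 = 32.4533 s⁻¹
N_max = γ̇_max·h / (π·D) = 32.4533 · 0.00823 / (π · 0.093) = 0.914168 rev/s = 54.8501 rpm

value=54.85 rpm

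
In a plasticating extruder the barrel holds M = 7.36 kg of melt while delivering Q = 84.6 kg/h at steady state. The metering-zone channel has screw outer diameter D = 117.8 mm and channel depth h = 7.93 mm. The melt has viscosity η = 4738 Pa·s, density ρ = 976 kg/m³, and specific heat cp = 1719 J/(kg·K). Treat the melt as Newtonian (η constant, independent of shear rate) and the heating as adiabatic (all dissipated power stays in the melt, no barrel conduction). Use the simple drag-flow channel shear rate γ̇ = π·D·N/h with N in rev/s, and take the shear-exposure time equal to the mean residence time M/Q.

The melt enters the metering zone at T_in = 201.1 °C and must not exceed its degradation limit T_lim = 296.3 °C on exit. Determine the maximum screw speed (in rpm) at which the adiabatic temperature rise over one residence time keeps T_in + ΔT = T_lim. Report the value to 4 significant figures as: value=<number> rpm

value=13.34 rpm

Throughput in SI: Q_s = 84.6 kg/h ÷ 3600 s/h = 0.0235 kg/s
t_res = M / Q_s = 7.36 ÷ 0.0235 = 313.191 s
Geometry in SI: D = 117.8 mm → 0.1178 m, h = 7.93 mm → 0.00793 m
Allowable rise: ΔT_a = T_lim − T_in = 296.3 − 201.1 = 95.2 K
Invert ΔT = ηγ̇²t_res/(ρcp) for γ̇: γ̇_max² = ΔT_a ρ cp / (η t_res) = 95.2·976·1719 / (4738·313.191) = 107.636 s⁻²
Take the square root: γ̇_max = √(107.636) = 10.3748 s⁻¹
Solve γ̇ = πDN/h for N: N_max = γ̇_max·h/(π·D) = 10.3748 × 0.00793 / (π × 0.1178) = 0.222309 rev/s = 13.3385 rpm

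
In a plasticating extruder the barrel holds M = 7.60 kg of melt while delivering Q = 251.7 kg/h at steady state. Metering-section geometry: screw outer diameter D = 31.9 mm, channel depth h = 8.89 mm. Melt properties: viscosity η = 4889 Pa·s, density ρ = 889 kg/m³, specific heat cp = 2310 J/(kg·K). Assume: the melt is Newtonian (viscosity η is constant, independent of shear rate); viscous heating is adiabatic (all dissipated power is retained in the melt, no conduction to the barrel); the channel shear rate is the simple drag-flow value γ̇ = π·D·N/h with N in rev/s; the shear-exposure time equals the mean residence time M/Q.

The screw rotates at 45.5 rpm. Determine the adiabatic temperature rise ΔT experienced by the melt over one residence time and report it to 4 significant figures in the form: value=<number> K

Q_s = Q / 3600 = 251.7 / 3600 = 0.0699167 kg/s
t_res = M / Q_s = 7.60 ÷ 0.0699167 = 108.701 s
D = 31.9 mm = 0.0319 m;  h = 8.89 mm = 0.00889 m;  N = 45.5 rpm / 60 = 0.758333 rev/s
γ̇ = π·D·N / h = π · 0.0319 · 0.758333 / 0.00889 = 8.54868 s⁻¹
Adiabatic rise: ΔT = η γ̇² t_res / (ρ cp) = 4889·(8.54868)²·108.701 / (889·2310) = 18.912 K

value=18.91 K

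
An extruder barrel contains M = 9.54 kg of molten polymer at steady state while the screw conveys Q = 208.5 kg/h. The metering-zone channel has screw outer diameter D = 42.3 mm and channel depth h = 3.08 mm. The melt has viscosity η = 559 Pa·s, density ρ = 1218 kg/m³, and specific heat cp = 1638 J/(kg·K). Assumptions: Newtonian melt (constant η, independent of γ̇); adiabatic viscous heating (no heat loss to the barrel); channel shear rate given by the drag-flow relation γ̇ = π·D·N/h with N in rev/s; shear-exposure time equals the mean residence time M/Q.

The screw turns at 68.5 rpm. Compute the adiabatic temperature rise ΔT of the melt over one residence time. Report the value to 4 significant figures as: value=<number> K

value=112.0 K

Convert throughput: Q = 208.5 kg/h = 208.5/3600 = 0.0579167 kg/s
t_res = M / Q_s = 9.54 ÷ 0.0579167 = 164.719 s
Geometry in metres: D = 42.3 mm → 0.0423 m, h = 3.08 mm → 0.00308 m; screw speed N = 68.5 rpm = 1.14167 rev/s
γ̇ = π D N / h = (π)(0.0423)(1.14167) / 0.00308 = 49.2582 s⁻¹
Adiabatic rise: ΔT = η γ̇² t_res / (ρ cp) = 559·(49.2582)²·164.719 / (1218·1638) = 111.983 K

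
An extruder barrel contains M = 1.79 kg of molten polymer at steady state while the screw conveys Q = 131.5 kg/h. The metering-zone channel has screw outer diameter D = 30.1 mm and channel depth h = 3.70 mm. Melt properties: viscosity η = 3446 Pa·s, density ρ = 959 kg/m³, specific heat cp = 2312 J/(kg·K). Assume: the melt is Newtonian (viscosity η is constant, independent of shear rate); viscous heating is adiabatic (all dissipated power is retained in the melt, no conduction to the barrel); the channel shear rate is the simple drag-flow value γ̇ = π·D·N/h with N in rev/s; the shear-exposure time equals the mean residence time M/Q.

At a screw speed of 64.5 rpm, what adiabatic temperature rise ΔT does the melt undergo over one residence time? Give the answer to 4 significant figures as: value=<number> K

value=57.49 K

Convert throughput: Q = 131.5 kg/h = 131.5/3600 = 0.0365278 kg/s
t_res = M / Q_s = 1.79 / 0.0365278 = 49.0038 s
Geometry in metres: D = 30.1 mm → 0.0301 m, h = 3.70 mm → 0.0037 m; screw speed N = 64.5 rpm = 1.075 rev/s
γ̇ = π·D·N / h = π · 0.0301 · 1.075 / 0.0037 = 27.4741 s⁻¹
ΔT = η·γ̇²·t_res / (ρ·cp) = 3446 · (27.4741)² · 49.0038 / (959 · 2312) = 57.489 K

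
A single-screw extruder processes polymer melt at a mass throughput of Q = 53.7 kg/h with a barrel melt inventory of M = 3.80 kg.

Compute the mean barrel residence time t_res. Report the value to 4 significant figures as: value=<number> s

Q_s = Q / 3600 = 53.7 / 3600 = 0.0149167 kg/s
Mean residence time: t_res = M/Q_s = 3.80 kg / 0.0149167 kg/s = 254.749 s

value=254.7 s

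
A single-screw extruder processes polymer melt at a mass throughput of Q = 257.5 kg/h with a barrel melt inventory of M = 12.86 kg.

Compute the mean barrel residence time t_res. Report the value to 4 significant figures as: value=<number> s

value=179.8 s

Convert throughput: Q = 257.5 kg/h = 257.5/3600 = 0.0715278 kg/s
t_res = M / Q_s = 12.86 / 0.0715278 = 179.79 s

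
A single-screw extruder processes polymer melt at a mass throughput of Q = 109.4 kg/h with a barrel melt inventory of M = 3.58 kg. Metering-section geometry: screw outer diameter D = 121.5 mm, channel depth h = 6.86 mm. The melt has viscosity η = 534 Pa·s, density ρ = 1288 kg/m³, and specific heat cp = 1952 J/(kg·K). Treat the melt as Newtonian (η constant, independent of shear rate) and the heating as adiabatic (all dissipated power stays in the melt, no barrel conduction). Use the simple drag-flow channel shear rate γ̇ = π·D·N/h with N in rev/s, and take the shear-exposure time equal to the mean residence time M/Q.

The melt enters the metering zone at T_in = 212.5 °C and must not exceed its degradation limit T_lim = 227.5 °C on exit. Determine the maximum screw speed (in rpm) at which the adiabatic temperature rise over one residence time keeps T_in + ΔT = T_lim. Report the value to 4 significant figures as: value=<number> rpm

value=26.40 rpm

Q_s = Q / 3600 = 109.4 / 3600 = 0.0303889 kg/s
t_res = M / Q_s = 3.58 / 0.0303889 = 117.806 s
Geometry in SI: D = 121.5 mm → 0.1215 m, h = 6.86 mm → 0.00686 m
Allowable rise: ΔT_a = T_lim − T_in = 227.5 − 212.5 = 15 K
γ̇_max² = ΔT_a·ρ·cp/(η·t_res) = 15·1288·1952/(534·117.806) = 599.484 s⁻²
γ̇_max = sqrt(599.484) = 24.4844 s⁻¹
Solve γ̇ = πDN/h for N: N_max = γ̇_max·h/(π·D) = 24.4844 × 0.00686 / (π × 0.1215) = 0.440034 rev/s = 26.4021 rpm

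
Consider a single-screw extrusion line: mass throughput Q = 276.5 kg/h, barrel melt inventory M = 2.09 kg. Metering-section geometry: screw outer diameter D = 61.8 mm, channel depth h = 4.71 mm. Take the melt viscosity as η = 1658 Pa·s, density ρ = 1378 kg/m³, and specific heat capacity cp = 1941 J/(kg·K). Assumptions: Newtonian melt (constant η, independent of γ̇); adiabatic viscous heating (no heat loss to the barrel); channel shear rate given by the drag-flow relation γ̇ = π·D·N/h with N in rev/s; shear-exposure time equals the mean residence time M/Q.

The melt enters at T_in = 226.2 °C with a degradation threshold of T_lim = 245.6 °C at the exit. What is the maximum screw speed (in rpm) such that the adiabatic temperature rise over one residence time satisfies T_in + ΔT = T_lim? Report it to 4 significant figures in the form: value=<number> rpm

Q_s = Q / 3600 = 276.5 / 3600 = 0.0768056 kg/s
Mean residence time: t_res = M/Q_s = 2.09 kg / 0.0768056 kg/s = 27.2116 s
Geometry in SI: D = 61.8 mm → 0.0618 m, h = 4.71 mm → 0.00471 m
Allowable rise: ΔT_a = T_lim − T_in = 245.6 − 226.2 = 19.4 K
γ̇_max² = ΔT_a·ρ·cp/(η·t_res) = 19.4·1378·1941/(1658·27.2116) = 1150.11 s⁻²
Take the square root: γ̇_max = √(1150.11) = 33.9132 s⁻¹
N_max = γ̇_max·h / (π·D) = 33.9132 · 0.00471 / (π · 0.0618) = 0.822719 rev/s = 49.3632 rpm

value=49.36 rpm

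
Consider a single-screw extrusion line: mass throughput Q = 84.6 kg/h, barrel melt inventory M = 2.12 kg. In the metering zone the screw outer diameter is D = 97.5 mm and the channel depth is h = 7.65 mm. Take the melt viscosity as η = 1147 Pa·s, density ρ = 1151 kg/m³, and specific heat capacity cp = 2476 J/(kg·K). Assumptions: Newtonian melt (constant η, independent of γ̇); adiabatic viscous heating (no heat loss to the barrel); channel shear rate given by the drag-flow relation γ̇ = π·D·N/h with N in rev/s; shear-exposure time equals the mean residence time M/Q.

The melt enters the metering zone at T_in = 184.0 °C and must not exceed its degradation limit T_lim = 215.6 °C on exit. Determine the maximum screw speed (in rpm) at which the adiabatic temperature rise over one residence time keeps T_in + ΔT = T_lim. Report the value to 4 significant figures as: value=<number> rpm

value=44.21 rpm

Convert throughput: Q = 84.6 kg/h = 84.6/3600 = 0.0235 kg/s
Mean residence time: t_res = M/Q_s = 2.12 kg / 0.0235 kg/s = 90.2128 s
D = 97.5 mm = 0.0975 m;  h = 7.65 mm = 0.00765 m
ΔT_a = T_lim − T_in = 215.6 − 184.0 = 31.6 K
Invert ΔT = ηγ̇²t_res/(ρcp) for γ̇: γ̇_max² = ΔT_a ρ cp / (η t_res) = 31.6·1151·2476 / (1147·90.2128) = 870.325 s⁻²
γ̇_max = sqrt(870.325) = 29.5013 s⁻¹
N_max = γ̇_max h / (πD) = 29.5013·0.00765/(π·0.0975) = 0.736797 rev/s → ×60 = 44.2078 rpm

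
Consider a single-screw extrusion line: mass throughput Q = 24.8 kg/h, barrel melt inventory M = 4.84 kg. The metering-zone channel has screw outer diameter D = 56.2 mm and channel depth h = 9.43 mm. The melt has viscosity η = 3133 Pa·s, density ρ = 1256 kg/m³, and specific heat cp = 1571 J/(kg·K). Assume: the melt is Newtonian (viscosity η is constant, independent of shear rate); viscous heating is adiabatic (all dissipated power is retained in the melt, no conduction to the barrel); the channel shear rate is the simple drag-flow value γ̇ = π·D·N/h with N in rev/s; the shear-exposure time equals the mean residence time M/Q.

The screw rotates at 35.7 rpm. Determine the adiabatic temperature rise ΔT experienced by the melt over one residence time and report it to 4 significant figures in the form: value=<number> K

Throughput in SI: Q_s = 24.8 kg/h ÷ 3600 s/h = 0.00688889 kg/s
Mean residence time: t_res = M/Q_s = 4.84 kg / 0.00688889 kg/s = 702.581 s
Convert to SI: D = 0.0562 m, h = 0.00943 m, N = 35.7/60 = 0.595 rev/s
γ̇ = π·D·N / h = π · 0.0562 · 0.595 / 0.00943 = 11.1402 s⁻¹
Adiabatic rise: ΔT = η γ̇² t_res / (ρ cp) = 3133·(11.1402)²·702.581 / (1256·1571) = 138.444 K

value=138.4 K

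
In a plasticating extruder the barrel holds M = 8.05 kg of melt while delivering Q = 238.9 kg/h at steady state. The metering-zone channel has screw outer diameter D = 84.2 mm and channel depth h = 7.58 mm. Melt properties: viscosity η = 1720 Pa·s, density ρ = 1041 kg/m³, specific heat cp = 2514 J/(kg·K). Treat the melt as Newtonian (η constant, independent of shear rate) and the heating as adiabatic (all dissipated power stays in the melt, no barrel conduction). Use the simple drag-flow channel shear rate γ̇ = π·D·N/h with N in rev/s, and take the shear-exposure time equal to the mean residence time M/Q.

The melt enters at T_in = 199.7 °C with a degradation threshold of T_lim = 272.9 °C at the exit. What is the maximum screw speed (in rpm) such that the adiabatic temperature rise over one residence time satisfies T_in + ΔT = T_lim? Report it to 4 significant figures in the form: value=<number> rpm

value=52.10 rpm

Q_s = Q / 3600 = 238.9 / 3600 = 0.0663611 kg/s
t_res = M / Q_s = 8.05 ÷ 0.0663611 = 121.306 s
Convert to metres: D = 0.0842 m, h = 0.00758 m
ΔT_a = T_lim − T_in = 272.9 °C − 199.7 °C = 73.2 K
Invert ΔT = ηγ̇²t_res/(ρcp) for γ̇: γ̇_max² = ΔT_a ρ cp / (η t_res) = 73.2·1041·2514 / (1720·121.306) = 918.156 s⁻²
γ̇_max = √918.156 = 30.3011 s⁻¹
N_max = γ̇_max h / (πD) = 30.3011·0.00758/(π·0.0842) = 0.868291 rev/s → ×60 = 52.0975 rpm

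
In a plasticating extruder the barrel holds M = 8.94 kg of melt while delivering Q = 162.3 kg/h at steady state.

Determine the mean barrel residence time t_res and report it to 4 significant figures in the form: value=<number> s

Throughput in SI: Q_s = 162.3 kg/h ÷ 3600 s/h = 0.0450833 kg/s
t_res = M / Q_s = 8.94 / 0.0450833 = 198.299 s

value=198.3 s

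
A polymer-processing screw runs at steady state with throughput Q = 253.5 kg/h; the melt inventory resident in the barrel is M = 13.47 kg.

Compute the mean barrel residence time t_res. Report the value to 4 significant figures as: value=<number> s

value=191.3 s

Convert throughput: Q = 253.5 kg/h = 253.5/3600 = 0.0704167 kg/s
t_res = M / Q_s = 13.47 ÷ 0.0704167 = 191.29 s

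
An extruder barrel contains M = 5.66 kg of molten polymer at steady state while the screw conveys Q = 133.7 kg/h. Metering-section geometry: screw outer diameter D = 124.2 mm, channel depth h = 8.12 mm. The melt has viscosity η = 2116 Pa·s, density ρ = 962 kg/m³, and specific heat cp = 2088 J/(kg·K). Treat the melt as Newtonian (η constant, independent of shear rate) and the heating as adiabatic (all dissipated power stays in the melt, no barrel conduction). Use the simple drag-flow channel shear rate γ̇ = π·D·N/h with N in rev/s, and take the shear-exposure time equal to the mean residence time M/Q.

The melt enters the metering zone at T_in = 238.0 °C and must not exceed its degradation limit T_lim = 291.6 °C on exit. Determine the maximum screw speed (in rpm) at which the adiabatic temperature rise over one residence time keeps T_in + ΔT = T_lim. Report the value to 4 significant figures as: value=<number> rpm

Convert throughput: Q = 133.7 kg/h = 133.7/3600 = 0.0371389 kg/s
t_res = M / Q_s = 5.66 / 0.0371389 = 152.401 s
Geometry in SI: D = 124.2 mm → 0.1242 m, h = 8.12 mm → 0.00812 m
ΔT_a = T_lim − T_in = 291.6 − 238.0 = 53.6 K
γ̇_max² = ΔT_a·ρ·cp / (η·t_res) = [53.6 × 962 × 2088] / [2116 × 152.401] = 333.862 s⁻²
Take the square root: γ̇_max = √(333.862) = 18.2719 s⁻¹
N_max = γ̇_max·h / (π·D) = 18.2719 · 0.00812 / (π · 0.1242) = 0.380249 rev/s = 22.8149 rpm

value=22.81 rpm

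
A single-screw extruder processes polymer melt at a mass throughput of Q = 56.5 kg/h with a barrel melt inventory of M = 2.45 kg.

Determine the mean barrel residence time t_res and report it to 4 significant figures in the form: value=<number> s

value=156.1 s

Convert throughput: Q = 56.5 kg/h = 56.5/3600 = 0.0156944 kg/s
t_res = M / Q_s = 2.45 / 0.0156944 = 156.106 s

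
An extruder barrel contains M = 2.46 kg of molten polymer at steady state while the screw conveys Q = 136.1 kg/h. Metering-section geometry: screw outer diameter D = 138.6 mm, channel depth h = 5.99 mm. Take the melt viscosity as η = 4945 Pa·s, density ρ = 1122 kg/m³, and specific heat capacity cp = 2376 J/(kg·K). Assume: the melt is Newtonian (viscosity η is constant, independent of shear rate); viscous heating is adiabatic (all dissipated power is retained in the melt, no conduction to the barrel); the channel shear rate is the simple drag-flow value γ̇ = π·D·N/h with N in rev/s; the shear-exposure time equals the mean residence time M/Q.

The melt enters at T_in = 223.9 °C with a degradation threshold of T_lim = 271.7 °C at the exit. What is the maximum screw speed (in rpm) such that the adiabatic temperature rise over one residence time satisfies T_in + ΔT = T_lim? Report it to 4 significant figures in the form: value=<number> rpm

value=16.43 rpm

Q_s = Q / 3600 = 136.1 / 3600 = 0.0378056 kg/s
Mean residence time: t_res = M/Q_s = 2.46 kg / 0.0378056 kg/s = 65.0698 s
D = 138.6 mm = 0.1386 m;  h = 5.99 mm = 0.00599 m
ΔT_a = T_lim − T_in = 271.7 − 223.9 = 47.8 K
Invert ΔT = ηγ̇²t_res/(ρcp) for γ̇: γ̇_max² = ΔT_a ρ cp / (η t_res) = 47.8·1122·2376 / (4945·65.0698) = 396.024 s⁻²
γ̇_max = √396.024 = 19.9003 s⁻¹
N_max = γ̇_max·h / (π·D) = 19.9003 · 0.00599 / (π · 0.1386) = 0.273763 rev/s = 16.4258 rpm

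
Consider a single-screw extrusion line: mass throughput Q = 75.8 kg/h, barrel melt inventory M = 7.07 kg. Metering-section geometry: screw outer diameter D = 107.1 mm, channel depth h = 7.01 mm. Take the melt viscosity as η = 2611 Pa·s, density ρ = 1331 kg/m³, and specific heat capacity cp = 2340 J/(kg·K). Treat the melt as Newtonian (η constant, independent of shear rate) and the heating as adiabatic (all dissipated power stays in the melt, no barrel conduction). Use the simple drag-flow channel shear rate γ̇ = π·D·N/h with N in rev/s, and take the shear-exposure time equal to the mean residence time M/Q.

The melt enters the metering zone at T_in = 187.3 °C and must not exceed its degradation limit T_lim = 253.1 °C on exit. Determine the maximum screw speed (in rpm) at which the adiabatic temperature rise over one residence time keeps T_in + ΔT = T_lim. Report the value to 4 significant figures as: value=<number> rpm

Throughput in SI: Q_s = 75.8 kg/h ÷ 3600 s/h = 0.0210556 kg/s
t_res = M / Q_s = 7.07 ÷ 0.0210556 = 335.778 s
D = 107.1 mm = 0.1071 m;  h = 7.01 mm = 0.00701 m
ΔT_a = T_lim − T_in = 253.1 °C − 187.3 °C = 65.8 K
γ̇_max² = ΔT_a·ρ·cp / (η·t_res) = [65.8 × 1331 × 2340] / [2611 × 335.778] = 233.755 s⁻²
Take the square root: γ̇_max = √(233.755) = 15.289 s⁻¹
Solve γ̇ = πDN/h for N: N_max = γ̇_max·h/(π·D) = 15.289 × 0.00701 / (π × 0.1071) = 0.318536 rev/s = 19.1122 rpm

value=19.11 rpm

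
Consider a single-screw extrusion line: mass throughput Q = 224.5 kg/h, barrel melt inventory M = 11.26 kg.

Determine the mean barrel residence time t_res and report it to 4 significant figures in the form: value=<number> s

value=180.6 s

Convert throughput: Q = 224.5 kg/h = 224.5/3600 = 0.0623611 kg/s
t_res = M / Q_s = 11.26 / 0.0623611 = 180.561 s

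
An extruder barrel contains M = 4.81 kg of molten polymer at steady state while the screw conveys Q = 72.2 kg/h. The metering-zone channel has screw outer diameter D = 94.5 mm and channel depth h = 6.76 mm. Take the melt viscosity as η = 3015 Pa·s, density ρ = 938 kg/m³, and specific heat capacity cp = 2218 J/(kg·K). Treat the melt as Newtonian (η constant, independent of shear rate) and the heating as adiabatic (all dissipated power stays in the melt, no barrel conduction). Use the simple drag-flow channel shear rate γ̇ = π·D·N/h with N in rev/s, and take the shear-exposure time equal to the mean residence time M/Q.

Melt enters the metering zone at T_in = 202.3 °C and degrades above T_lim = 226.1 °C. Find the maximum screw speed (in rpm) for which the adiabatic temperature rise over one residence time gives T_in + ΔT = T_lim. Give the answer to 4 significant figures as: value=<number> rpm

value=11.31 rpm

Convert throughput: Q = 72.2 kg/h = 72.2/3600 = 0.0200556 kg/s
t_res = M / Q_s = 4.81 / 0.0200556 = 239.834 s
Geometry in SI: D = 94.5 mm → 0.0945 m, h = 6.76 mm → 0.00676 m
ΔT_a = T_lim − T_in = 226.1 − 202.3 = 23.8 K
Invert ΔT = ηγ̇²t_res/(ρcp) for γ̇: γ̇_max² = ΔT_a ρ cp / (η t_res) = 23.8·938·2218 / (3015·239.834) = 68.4768 s⁻²
Take the square root: γ̇_max = √(68.4768) = 8.27507 s⁻¹
N_max = γ̇_max h / (πD) = 8.27507·0.00676/(π·0.0945) = 0.188424 rev/s → ×60 = 11.3055 rpm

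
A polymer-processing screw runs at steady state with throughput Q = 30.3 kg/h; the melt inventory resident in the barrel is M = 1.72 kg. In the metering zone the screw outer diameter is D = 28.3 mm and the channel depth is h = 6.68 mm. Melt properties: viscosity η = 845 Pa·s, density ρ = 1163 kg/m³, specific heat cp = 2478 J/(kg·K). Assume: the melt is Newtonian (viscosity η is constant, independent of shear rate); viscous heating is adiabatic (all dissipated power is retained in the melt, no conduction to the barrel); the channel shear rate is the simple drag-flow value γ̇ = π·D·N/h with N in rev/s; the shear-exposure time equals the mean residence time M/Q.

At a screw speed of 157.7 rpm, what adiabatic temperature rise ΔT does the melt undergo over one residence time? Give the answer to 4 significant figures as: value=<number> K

Q_s = Q / 3600 = 30.3 / 3600 = 0.00841667 kg/s
Mean residence time: t_res = M/Q_s = 1.72 kg / 0.00841667 kg/s = 204.356 s
Convert to SI: D = 0.0283 m, h = 0.00668 m, N = 157.7/60 = 2.62833 rev/s
Shear rate: γ̇ = πDN/h = π·0.0283·2.62833/0.00668 = 34.9816 s⁻¹
ΔT = η·γ̇²·t_res/(ρ·cp) = [845 × 34.9816² × 204.356] / [1163 × 2478] = 73.3237 K

value=73.32 K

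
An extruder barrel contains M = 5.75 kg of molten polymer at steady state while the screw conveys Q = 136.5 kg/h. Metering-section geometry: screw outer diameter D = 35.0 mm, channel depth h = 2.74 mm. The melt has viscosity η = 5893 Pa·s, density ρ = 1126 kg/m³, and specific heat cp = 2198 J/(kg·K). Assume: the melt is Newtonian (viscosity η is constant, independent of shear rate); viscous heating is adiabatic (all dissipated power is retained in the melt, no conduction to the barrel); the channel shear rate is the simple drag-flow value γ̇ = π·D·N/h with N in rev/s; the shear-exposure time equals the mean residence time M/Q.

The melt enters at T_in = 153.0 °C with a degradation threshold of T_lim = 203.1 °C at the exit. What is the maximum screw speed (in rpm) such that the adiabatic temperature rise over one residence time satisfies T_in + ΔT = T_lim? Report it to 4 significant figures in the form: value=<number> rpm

Q_s = Q / 3600 = 136.5 / 3600 = 0.0379167 kg/s
Mean residence time: t_res = M/Q_s = 5.75 kg / 0.0379167 kg/s = 151.648 s
Geometry in SI: D = 35.0 mm → 0.035 m, h = 2.74 mm → 0.00274 m
Allowable rise: ΔT_a = T_lim − T_in = 203.1 − 153.0 = 50.1 K
γ̇_max² = ΔT_a·ρ·cp / (η·t_res) = [50.1 × 1126 × 2198] / [5893 × 151.648] = 138.749 s⁻²
γ̇_max = sqrt(138.749) = 11.7792 s⁻¹
N_max = γ̇_max·h / (π·D) = 11.7792 · 0.00274 / (π · 0.035) = 0.293527 rev/s = 17.6116 rpm

value=17.61 rpm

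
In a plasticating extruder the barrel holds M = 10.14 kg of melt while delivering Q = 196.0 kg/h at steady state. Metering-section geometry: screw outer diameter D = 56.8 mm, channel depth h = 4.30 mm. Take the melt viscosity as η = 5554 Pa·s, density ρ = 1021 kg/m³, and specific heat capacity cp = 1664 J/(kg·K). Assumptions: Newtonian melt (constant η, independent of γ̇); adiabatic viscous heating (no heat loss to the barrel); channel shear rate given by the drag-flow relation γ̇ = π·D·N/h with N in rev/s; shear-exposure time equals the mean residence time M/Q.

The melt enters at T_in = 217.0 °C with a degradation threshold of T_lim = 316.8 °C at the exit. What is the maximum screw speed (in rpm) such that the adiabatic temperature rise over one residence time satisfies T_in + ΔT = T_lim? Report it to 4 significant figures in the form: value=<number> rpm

Q_s = Q / 3600 = 196.0 / 3600 = 0.0544444 kg/s
t_res = M / Q_s = 10.14 / 0.0544444 = 186.245 s
Geometry in SI: D = 56.8 mm → 0.0568 m, h = 4.30 mm → 0.0043 m
ΔT_a = T_lim − T_in = 316.8 − 217.0 = 99.8 K
γ̇_max² = ΔT_a·ρ·cp/(η·t_res) = 99.8·1021·1664/(5554·186.245) = 163.915 s⁻²
γ̇_max = sqrt(163.915) = 12.8029 s⁻¹
N_max = γ̇_max h / (πD) = 12.8029·0.0043/(π·0.0568) = 0.308518 rev/s → ×60 = 18.5111 rpm

value=18.51 rpm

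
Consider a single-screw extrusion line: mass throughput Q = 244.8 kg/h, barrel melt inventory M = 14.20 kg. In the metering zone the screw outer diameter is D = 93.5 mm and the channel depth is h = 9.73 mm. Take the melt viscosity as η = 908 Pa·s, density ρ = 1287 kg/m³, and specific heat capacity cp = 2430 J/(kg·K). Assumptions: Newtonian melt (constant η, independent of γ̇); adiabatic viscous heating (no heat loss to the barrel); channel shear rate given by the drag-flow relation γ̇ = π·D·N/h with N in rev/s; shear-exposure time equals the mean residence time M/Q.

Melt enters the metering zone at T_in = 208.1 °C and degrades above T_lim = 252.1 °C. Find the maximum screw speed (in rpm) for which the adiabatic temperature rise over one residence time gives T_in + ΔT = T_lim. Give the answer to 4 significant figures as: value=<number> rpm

Q_s = Q / 3600 = 244.8 / 3600 = 0.068 kg/s
t_res = M / Q_s = 14.20 ÷ 0.068 = 208.824 s
D = 93.5 mm = 0.0935 m;  h = 9.73 mm = 0.00973 m
ΔT_a = T_lim − T_in = 252.1 − 208.1 = 44 K
γ̇_max² = ΔT_a·ρ·cp/(η·t_res) = 44·1287·2430/(908·208.824) = 725.725 s⁻²
γ̇_max = √725.725 = 26.9393 s⁻¹
Solve γ̇ = πDN/h for N: N_max = γ̇_max·h/(π·D) = 26.9393 × 0.00973 / (π × 0.0935) = 0.892355 rev/s = 53.5413 rpm

value=53.54 rpm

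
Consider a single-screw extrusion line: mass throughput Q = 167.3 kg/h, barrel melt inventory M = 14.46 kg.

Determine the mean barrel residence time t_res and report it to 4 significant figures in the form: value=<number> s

value=311.2 s

Convert throughput: Q = 167.3 kg/h = 167.3/3600 = 0.0464722 kg/s
t_res = M / Q_s = 14.46 / 0.0464722 = 311.154 s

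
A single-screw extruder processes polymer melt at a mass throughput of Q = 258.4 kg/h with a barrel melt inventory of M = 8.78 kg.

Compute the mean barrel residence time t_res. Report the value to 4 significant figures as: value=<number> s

value=122.3 s

Convert throughput: Q = 258.4 kg/h = 258.4/3600 = 0.0717778 kg/s
Mean residence time: t_res = M/Q_s = 8.78 kg / 0.0717778 kg/s = 122.322 s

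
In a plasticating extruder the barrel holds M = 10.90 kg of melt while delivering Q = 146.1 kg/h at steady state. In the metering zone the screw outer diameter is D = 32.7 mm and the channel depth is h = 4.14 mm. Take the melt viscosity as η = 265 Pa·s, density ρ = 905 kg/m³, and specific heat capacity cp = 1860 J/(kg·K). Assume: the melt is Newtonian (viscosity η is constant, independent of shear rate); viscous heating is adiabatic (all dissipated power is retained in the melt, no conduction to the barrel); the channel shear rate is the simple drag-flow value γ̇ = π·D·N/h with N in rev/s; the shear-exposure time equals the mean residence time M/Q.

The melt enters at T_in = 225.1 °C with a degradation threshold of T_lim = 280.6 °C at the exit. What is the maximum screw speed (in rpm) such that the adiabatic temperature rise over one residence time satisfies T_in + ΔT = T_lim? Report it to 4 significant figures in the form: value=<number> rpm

value=87.60 rpm

Convert throughput: Q = 146.1 kg/h = 146.1/3600 = 0.0405833 kg/s
Mean residence time: t_res = M/Q_s = 10.90 kg / 0.0405833 kg/s = 268.583 s
D = 32.7 mm = 0.0327 m;  h = 4.14 mm = 0.00414 m
ΔT_a = T_lim − T_in = 280.6 °C − 225.1 °C = 55.5 K
γ̇_max² = ΔT_a·ρ·cp/(η·t_res) = 55.5·905·1860/(265·268.583) = 1312.59 s⁻²
γ̇_max = √1312.59 = 36.2297 s⁻¹
Solve γ̇ = πDN/h for N: N_max = γ̇_max·h/(π·D) = 36.2297 × 0.00414 / (π × 0.0327) = 1.46005 rev/s = 87.603 rpm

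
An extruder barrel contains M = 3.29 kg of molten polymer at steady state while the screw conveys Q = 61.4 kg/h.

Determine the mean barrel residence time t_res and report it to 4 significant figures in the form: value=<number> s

value=192.9 s

Throughput in SI: Q_s = 61.4 kg/h ÷ 3600 s/h = 0.0170556 kg/s
t_res = M / Q_s = 3.29 ÷ 0.0170556 = 192.899 s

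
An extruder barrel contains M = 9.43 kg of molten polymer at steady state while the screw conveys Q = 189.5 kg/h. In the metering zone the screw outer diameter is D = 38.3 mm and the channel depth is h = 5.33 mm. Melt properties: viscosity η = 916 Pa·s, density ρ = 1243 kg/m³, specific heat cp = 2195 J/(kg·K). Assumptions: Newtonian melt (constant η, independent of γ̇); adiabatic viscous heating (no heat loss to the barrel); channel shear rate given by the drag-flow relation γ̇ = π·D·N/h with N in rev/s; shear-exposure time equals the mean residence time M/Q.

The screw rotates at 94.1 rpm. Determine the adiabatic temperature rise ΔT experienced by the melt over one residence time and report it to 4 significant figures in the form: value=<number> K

value=75.39 K

Convert throughput: Q = 189.5 kg/h = 189.5/3600 = 0.0526389 kg/s
Mean residence time: t_res = M/Q_s = 9.43 kg / 0.0526389 kg/s = 179.145 s
D = 38.3 mm = 0.0383 m;  h = 5.33 mm = 0.00533 m;  N = 94.1 rpm / 60 = 1.56833 rev/s
Shear rate: γ̇ = πDN/h = π·0.0383·1.56833/0.00533 = 35.4046 s⁻¹
ΔT = η·γ̇²·t_res/(ρ·cp) = [916 × 35.4046² × 179.145] / [1243 × 2195] = 75.3901 K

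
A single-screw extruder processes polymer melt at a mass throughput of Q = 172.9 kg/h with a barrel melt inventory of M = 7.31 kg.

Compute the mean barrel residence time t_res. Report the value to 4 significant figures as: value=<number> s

value=152.2 s

Q_s = Q / 3600 = 172.9 / 3600 = 0.0480278 kg/s
t_res = M / Q_s = 7.31 / 0.0480278 = 152.204 s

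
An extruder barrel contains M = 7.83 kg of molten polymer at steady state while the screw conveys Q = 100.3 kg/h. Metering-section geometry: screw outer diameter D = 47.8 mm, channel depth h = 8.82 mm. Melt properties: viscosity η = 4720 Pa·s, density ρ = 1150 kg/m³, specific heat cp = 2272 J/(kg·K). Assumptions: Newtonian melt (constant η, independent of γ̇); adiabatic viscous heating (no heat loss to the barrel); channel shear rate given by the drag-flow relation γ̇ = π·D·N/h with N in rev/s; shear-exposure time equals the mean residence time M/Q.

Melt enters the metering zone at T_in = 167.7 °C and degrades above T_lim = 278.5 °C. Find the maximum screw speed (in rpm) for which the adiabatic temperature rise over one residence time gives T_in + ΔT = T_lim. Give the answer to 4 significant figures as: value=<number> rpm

Convert throughput: Q = 100.3 kg/h = 100.3/3600 = 0.0278611 kg/s
Mean residence time: t_res = M/Q_s = 7.83 kg / 0.0278611 kg/s = 281.037 s
Geometry in SI: D = 47.8 mm → 0.0478 m, h = 8.82 mm → 0.00882 m
ΔT_a = T_lim − T_in = 278.5 − 167.7 = 110.8 K
γ̇_max² = ΔT_a·ρ·cp/(η·t_res) = 110.8·1150·2272/(4720·281.037) = 218.243 s⁻²
γ̇_max = sqrt(218.243) = 14.7731 s⁻¹
N_max = γ̇_max·h / (π·D) = 14.7731 · 0.00882 / (π · 0.0478) = 0.867683 rev/s = 52.061 rpm

value=52.06 rpm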